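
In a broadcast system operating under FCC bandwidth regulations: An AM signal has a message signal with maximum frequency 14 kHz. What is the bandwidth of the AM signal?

In AM (double-sideband), the bandwidth is twice the message frequency.
BW = 2 * f_m = 2 * 14 kHz = 28 kHz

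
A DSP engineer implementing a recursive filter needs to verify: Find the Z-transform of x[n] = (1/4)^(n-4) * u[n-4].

Time-shifting property: if X(z) = Z{x[n]}, then Z{x[n-d]} = z^(-d) * X(z)
X(z) = z/(z - 1/4) for x[n] = (1/4)^n * u[n]
Z{x[n-4]} = z^(-4) * z/(z - 1/4) = z^(-3)/(z - 1/4)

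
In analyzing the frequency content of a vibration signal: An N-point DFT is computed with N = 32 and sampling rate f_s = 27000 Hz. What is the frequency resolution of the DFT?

DFT frequency resolution = f_s / N
= 27000 / 32 = 3375/4 Hz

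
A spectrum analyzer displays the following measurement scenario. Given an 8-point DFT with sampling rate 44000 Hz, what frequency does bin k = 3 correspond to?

The frequency of DFT bin k is: f_k = k * f_s / N
f_3 = 3 * 44000 / 8 = 16500 Hz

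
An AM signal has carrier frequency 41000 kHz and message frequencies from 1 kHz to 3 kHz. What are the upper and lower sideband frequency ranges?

Upper sideband (USB) = fc + [fm_low, fm_high] = 41000 + [1, 3] = [41001, 41003] kHz
Lower sideband (LSB) = fc - [fm_high, fm_low] = 41000 - [3, 1] = [40997, 40999] kHz
Total occupied spectrum: 40997 kHz to 41003 kHz (plus carrier at 41000 kHz)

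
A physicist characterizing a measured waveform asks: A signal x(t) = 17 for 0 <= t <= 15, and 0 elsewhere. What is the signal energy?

Energy = integral of |x(t)|^2 dt over the signal duration
= 17^2 * 15 = 289 * 15 = 4335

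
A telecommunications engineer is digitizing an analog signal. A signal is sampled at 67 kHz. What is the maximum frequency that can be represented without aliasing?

The maximum frequency that can be represented without aliasing
is the Nyquist frequency: f_max = f_s / 2 = 67 kHz / 2 = 67/2 kHz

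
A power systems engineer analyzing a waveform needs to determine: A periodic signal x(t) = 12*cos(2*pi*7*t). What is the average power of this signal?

Average power of A*cos(wt) is A^2/2.
P = 12^2 / 2 = 144/2 = 72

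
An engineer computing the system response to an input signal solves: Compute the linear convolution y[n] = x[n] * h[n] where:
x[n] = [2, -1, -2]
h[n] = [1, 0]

y[n] = sum_k x[k]*h[n-k]. Output length = len(x) + len(h) - 1 = 3 + 2 - 1 = 4.
y[0] = 2*1 = 2
y[1] = -1*1 + 2*0 = -1
y[2] = -2*1 + -1*0 = -2
y[3] = -2*0 = 0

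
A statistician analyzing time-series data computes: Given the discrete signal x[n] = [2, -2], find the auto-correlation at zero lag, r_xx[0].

The auto-correlation at zero lag r_xx[0] equals the signal energy.
r_xx[0] = sum of x[n]^2 = 2^2 + (-2)^2
= 4 + 4 = 8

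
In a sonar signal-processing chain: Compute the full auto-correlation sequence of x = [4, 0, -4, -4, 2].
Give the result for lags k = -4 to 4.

r_xx[k] = sum_m x[m]*x[m+k], indexed from 0, for k = -4 to 4:
  r_xx[-4] = x[4]*x[0] = 8
  r_xx[-3] = x[3]*x[0] + x[4]*x[1] = -16
  r_xx[-2] = x[2]*x[0] + x[3]*x[1] + x[4]*x[2] = -24
  r_xx[-1] = x[1]*x[0] + x[2]*x[1] + x[3]*x[2] + x[4]*x[3] = 8
  r_xx[0] = x[0]*x[0] + x[1]*x[1] + x[2]*x[2] + x[3]*x[3] + x[4]*x[4] = 52
  r_xx[1] = x[0]*x[1] + x[1]*x[2] + x[2]*x[3] + x[3]*x[4] = 8
  r_xx[2] = x[0]*x[2] + x[1]*x[3] + x[2]*x[4] = -24
  r_xx[3] = x[0]*x[3] + x[1]*x[4] = -16
  r_xx[4] = x[0]*x[4] = 8
r_xx = [8, -16, -24, 8, 52, 8, -24, -16, 8]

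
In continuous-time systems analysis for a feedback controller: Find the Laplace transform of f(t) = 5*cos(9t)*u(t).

Standard pair: cos(wt)*u(t) <-> s/(s^2+w^2)
With w = 9: L{5*cos(9t)*u(t)} = 5s/(s^2+81)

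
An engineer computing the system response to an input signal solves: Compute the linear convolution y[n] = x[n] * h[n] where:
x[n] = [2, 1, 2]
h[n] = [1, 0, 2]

y[n] = sum_k x[k]*h[n-k]. Output length = len(x) + len(h) - 1 = 3 + 3 - 1 = 5.
y[0] = 2*1 = 2
y[1] = 1*1 + 2*0 = 1
y[2] = 2*1 + 1*0 + 2*2 = 6
y[3] = 2*0 + 1*2 = 2
y[4] = 2*2 = 4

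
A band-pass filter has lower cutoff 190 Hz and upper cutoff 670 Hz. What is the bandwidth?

Bandwidth = f_high - f_low
= 670 Hz - 190 Hz = 480 Hz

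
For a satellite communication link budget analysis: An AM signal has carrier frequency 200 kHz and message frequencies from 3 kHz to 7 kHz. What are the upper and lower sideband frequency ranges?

Upper sideband (USB) = fc + [fm_low, fm_high] = 200 + [3, 7] = [203, 207] kHz
Lower sideband (LSB) = fc - [fm_high, fm_low] = 200 - [7, 3] = [193, 197] kHz
Total occupied spectrum: 193 kHz to 207 kHz (plus carrier at 200 kHz)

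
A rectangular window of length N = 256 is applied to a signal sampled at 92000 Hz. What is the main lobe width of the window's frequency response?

For a rectangular window of length N,
the main lobe width in frequency is 2*f_s/N.
= 2*92000/256 = 2875/4 Hz
This determines the minimum frequency separation for resolving two sinusoids.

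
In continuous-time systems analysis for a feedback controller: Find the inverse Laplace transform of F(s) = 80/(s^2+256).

Standard pair: w/(s^2+w^2) <-> sin(wt)*u(t)
Recognize w^2 = 256, so w = 16; numerator 80 = 5*16.
f(t) = 5*sin(16t)*u(t)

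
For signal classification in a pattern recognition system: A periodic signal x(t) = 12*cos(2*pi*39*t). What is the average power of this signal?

Average power of A*cos(wt) is A^2/2.
P = 12^2 / 2 = 144/2 = 72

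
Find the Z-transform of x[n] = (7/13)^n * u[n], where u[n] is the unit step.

The Z-transform of a^n * u[n] is z/(z-a) for |z| > |a|.
Here a = 7/13, so X(z) = z/(z - (7/13)) = 13z/(13z - 7)
ROC: |z| > 7/13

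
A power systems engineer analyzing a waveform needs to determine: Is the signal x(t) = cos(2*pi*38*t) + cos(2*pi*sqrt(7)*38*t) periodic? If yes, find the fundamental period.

f1 = 38 Hz, f2 = 38*sqrt(7) Hz
Ratio f2/f1 = sqrt(7), which is irrational.
Since the frequency ratio is irrational, no common period exists.
The signal is not periodic.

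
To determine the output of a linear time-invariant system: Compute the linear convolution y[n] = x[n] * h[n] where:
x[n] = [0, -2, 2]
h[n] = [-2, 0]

y[n] = sum_k x[k]*h[n-k]. Output length = len(x) + len(h) - 1 = 3 + 2 - 1 = 4.
y[0] = 0*-2 = 0
y[1] = -2*-2 + 0*0 = 4
y[2] = 2*-2 + -2*0 = -4
y[3] = 2*0 = 0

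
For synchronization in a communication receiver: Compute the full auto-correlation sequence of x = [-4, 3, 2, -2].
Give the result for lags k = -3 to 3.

r_xx[k] = sum_m x[m]*x[m+k], indexed from 0, for k = -3 to 3:
  r_xx[-3] = x[3]*x[0] = 8
  r_xx[-2] = x[2]*x[0] + x[3]*x[1] = -14
  r_xx[-1] = x[1]*x[0] + x[2]*x[1] + x[3]*x[2] = -10
  r_xx[0] = x[0]*x[0] + x[1]*x[1] + x[2]*x[2] + x[3]*x[3] = 33
  r_xx[1] = x[0]*x[1] + x[1]*x[2] + x[2]*x[3] = -10
  r_xx[2] = x[0]*x[2] + x[1]*x[3] = -14
  r_xx[3] = x[0]*x[3] = 8
r_xx = [8, -14, -10, 33, -10, -14, 8]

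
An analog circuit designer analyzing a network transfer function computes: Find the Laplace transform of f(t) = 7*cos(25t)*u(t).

Standard pair: cos(wt)*u(t) <-> s/(s^2+w^2)
With w = 25: L{7*cos(25t)*u(t)} = 7s/(s^2+625)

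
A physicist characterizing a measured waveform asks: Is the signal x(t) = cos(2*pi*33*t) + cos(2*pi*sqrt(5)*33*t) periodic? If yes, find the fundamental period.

f1 = 33 Hz, f2 = 33*sqrt(5) Hz
Ratio f2/f1 = sqrt(5), which is irrational.
Since the frequency ratio is irrational, no common period exists.
The signal is not periodic.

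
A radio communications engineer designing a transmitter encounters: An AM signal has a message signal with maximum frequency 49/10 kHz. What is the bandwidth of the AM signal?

In AM (double-sideband), the bandwidth is twice the message frequency.
BW = 2 * f_m = 2 * 49/10 kHz = 49/5 kHz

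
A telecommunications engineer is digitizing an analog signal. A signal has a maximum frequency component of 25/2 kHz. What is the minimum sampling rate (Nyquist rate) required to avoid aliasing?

By the Nyquist-Shannon sampling theorem,
the minimum sampling rate (Nyquist rate) must be at least 2 * f_max.
Nyquist rate = 2 * 25/2 kHz = 25 kHz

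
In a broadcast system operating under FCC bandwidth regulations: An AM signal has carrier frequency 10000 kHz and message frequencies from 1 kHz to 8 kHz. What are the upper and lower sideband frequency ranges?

Upper sideband (USB) = fc + [fm_low, fm_high] = 10000 + [1, 8] = [10001, 10008] kHz
Lower sideband (LSB) = fc - [fm_high, fm_low] = 10000 - [8, 1] = [9992, 9999] kHz
Total occupied spectrum: 9992 kHz to 10008 kHz (plus carrier at 10000 kHz)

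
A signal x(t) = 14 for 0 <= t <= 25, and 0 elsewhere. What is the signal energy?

Energy = integral of |x(t)|^2 dt over the signal duration
= 14^2 * 25 = 196 * 25 = 4900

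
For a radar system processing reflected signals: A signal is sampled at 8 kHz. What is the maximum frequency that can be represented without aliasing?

The maximum frequency that can be represented without aliasing
is the Nyquist frequency: f_max = f_s / 2 = 8 kHz / 2 = 4 kHz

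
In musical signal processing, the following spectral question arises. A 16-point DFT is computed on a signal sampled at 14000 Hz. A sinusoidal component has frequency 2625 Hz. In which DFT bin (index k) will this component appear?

DFT frequency resolution = f_s/N = 14000/16 = 875 Hz
Bin index k = f_signal / resolution = 2625 / 875 = 3
The signal frequency 2625 Hz falls in DFT bin k = 3.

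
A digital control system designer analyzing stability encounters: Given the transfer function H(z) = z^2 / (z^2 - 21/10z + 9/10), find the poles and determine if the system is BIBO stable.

Poles are roots of the denominator: z^2 - 21/10z + 9/10 = 0.
Quadratic formula: z = [-(-21/10) +/- sqrt((-21/10)^2 - 4*(9/10))] / 2
Discriminant = 441/100 - 18/5 = 81/100; sqrt = 9/10.
z = (21/10 +/- 9/10) / 2 => z = 3/2 or z = 3/5.
|p1| = 3/2, |p2| = 3/5.
For BIBO stability, all poles must lie inside the unit circle (|p| < 1).
System is UNSTABLE since at least one |p| >= 1.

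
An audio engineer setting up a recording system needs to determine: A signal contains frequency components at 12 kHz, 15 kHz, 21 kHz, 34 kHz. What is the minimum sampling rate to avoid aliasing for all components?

The highest frequency component is f_max = 34 kHz.
Nyquist rate = 2 * f_max = 2 * 34 kHz = 68 kHz.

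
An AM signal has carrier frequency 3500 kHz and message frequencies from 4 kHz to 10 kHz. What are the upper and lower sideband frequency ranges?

Upper sideband (USB) = fc + [fm_low, fm_high] = 3500 + [4, 10] = [3504, 3510] kHz
Lower sideband (LSB) = fc - [fm_high, fm_low] = 3500 - [10, 4] = [3490, 3496] kHz
Total occupied spectrum: 3490 kHz to 3510 kHz (plus carrier at 3500 kHz)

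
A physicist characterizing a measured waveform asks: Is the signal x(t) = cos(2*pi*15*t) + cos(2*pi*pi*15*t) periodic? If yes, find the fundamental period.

f1 = 15 Hz, f2 = 15*pi Hz
Ratio f2/f1 = pi, which is irrational.
Since the frequency ratio is irrational, no common period exists.
The signal is not periodic.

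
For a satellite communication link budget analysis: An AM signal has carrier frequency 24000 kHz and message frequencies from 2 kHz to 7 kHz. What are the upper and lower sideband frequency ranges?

Upper sideband (USB) = fc + [fm_low, fm_high] = 24000 + [2, 7] = [24002, 24007] kHz
Lower sideband (LSB) = fc - [fm_high, fm_low] = 24000 - [7, 2] = [23993, 23998] kHz
Total occupied spectrum: 23993 kHz to 24007 kHz (plus carrier at 24000 kHz)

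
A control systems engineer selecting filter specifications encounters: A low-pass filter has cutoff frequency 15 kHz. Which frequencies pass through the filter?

A low-pass filter passes all frequencies below the cutoff frequency 15 kHz and attenuates higher frequencies.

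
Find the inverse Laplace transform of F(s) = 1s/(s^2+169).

Standard pair: s/(s^2+w^2) <-> cos(wt)*u(t)
With k=1, w=13: f(t) = cos(13t)*u(t)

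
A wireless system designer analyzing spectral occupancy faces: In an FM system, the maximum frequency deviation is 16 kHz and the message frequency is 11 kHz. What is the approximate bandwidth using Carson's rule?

Carson's rule: BW = 2*(delta_f + f_m)
= 2*(16 + 11) kHz = 54 kHz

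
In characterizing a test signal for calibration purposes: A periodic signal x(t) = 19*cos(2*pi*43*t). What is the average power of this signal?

Average power of A*cos(wt) is A^2/2.
P = 19^2 / 2 = 361/2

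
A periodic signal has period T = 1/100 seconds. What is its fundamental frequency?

The fundamental frequency is the reciprocal of the period.
f = 1/T = 1/(1/100) = 100 Hz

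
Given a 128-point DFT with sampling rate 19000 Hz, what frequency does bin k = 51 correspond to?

The frequency of DFT bin k is: f_k = k * f_s / N
f_51 = 51 * 19000 / 128 = 121125/16 Hz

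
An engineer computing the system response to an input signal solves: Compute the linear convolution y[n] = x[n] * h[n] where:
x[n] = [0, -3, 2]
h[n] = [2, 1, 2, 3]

y[n] = sum_k x[k]*h[n-k]. Output length = len(x) + len(h) - 1 = 3 + 4 - 1 = 6.
y[0] = 0*2 = 0
y[1] = -3*2 + 0*1 = -6
y[2] = 2*2 + -3*1 + 0*2 = 1
y[3] = 2*1 + -3*2 + 0*3 = -4
y[4] = 2*2 + -3*3 = -5
y[5] = 2*3 = 6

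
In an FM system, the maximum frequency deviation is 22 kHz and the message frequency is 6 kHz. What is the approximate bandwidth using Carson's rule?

Carson's rule: BW = 2*(delta_f + f_m)
= 2*(22 + 6) kHz = 56 kHz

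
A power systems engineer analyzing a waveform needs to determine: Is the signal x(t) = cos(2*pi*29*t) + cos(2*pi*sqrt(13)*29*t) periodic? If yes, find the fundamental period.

f1 = 29 Hz, f2 = 29*sqrt(13) Hz
Ratio f2/f1 = sqrt(13), which is irrational.
Since the frequency ratio is irrational, no common period exists.
The signal is not periodic.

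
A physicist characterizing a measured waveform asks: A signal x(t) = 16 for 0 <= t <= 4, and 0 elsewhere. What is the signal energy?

Energy = integral of |x(t)|^2 dt over the signal duration
= 16^2 * 4 = 256 * 4 = 1024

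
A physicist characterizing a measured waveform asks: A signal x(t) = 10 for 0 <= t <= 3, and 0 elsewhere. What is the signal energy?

Energy = integral of |x(t)|^2 dt over the signal duration
= 10^2 * 3 = 100 * 3 = 300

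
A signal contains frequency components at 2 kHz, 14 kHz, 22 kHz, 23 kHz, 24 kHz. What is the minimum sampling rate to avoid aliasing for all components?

The highest frequency component is f_max = 24 kHz.
Nyquist rate = 2 * f_max = 2 * 24 kHz = 48 kHz.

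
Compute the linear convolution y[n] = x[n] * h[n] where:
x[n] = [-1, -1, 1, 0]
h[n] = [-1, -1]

y[n] = sum_k x[k]*h[n-k]. Output length = len(x) + len(h) - 1 = 4 + 2 - 1 = 5.
y[0] = -1*-1 = 1
y[1] = -1*-1 + -1*-1 = 2
y[2] = 1*-1 + -1*-1 = 0
y[3] = 0*-1 + 1*-1 = -1
y[4] = 0*-1 = 0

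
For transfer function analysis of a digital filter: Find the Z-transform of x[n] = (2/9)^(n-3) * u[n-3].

Time-shifting property: if X(z) = Z{x[n]}, then Z{x[n-d]} = z^(-d) * X(z)
X(z) = z/(z - 2/9) for x[n] = (2/9)^n * u[n]
Z{x[n-3]} = z^(-3) * z/(z - 2/9) = z^(-2)/(z - 2/9)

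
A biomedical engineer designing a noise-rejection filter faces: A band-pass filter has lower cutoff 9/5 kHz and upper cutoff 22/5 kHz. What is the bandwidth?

Bandwidth = f_high - f_low
= 22/5 kHz - 9/5 kHz = 13/5 kHz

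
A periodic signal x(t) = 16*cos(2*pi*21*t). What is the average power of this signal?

Average power of A*cos(wt) is A^2/2.
P = 16^2 / 2 = 256/2 = 128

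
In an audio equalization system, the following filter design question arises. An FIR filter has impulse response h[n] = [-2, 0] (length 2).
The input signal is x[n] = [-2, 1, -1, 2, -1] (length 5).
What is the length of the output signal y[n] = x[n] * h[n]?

For linear convolution, the output length is:
len(y) = len(x) + len(h) - 1 = 5 + 2 - 1 = 6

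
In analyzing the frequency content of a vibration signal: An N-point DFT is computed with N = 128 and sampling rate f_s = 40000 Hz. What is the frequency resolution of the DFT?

DFT frequency resolution = f_s / N
= 40000 / 128 = 625/2 Hz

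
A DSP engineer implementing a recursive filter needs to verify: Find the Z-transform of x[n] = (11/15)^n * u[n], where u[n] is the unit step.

The Z-transform of a^n * u[n] is z/(z-a) for |z| > |a|.
Here a = 11/15, so X(z) = z/(z - (11/15)) = 15z/(15z - 11)
ROC: |z| > 11/15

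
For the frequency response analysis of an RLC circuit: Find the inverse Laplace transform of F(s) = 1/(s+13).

Standard pair: k/(s+a) <-> k*e^(-at)*u(t)
With k=1, a=13: f(t) = e^(-13t)*u(t)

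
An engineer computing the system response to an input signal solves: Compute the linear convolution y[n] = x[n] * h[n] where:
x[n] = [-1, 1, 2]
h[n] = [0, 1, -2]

y[n] = sum_k x[k]*h[n-k]. Output length = len(x) + len(h) - 1 = 3 + 3 - 1 = 5.
y[0] = -1*0 = 0
y[1] = 1*0 + -1*1 = -1
y[2] = 2*0 + 1*1 + -1*-2 = 3
y[3] = 2*1 + 1*-2 = 0
y[4] = 2*-2 = -4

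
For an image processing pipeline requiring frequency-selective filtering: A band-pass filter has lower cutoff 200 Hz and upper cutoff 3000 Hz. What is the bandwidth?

Bandwidth = f_high - f_low
= 3000 Hz - 200 Hz = 2800 Hz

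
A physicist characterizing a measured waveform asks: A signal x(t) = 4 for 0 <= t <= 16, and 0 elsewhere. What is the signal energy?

Energy = integral of |x(t)|^2 dt over the signal duration
= 4^2 * 16 = 16 * 16 = 256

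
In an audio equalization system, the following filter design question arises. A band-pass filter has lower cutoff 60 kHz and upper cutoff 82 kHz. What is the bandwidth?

Bandwidth = f_high - f_low
= 82 kHz - 60 kHz = 22 kHz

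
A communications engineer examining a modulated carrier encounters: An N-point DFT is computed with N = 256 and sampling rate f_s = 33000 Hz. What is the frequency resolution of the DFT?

DFT frequency resolution = f_s / N
= 33000 / 256 = 4125/32 Hz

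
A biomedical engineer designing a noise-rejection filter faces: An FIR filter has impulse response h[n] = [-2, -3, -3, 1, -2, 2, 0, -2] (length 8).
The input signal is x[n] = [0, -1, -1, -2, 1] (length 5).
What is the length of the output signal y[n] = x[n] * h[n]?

For linear convolution, the output length is:
len(y) = len(x) + len(h) - 1 = 5 + 8 - 1 = 12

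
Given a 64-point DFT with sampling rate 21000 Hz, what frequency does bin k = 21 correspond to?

The frequency of DFT bin k is: f_k = k * f_s / N
f_21 = 21 * 21000 / 64 = 55125/8 Hz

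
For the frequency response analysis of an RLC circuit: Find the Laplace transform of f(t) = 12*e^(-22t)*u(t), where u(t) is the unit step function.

Standard Laplace transform pair:
e^(-at)*u(t) <-> 1/(s+a)
With a = 22: L{12*e^(-22t)*u(t)} = 12/(s+22), ROC: Re(s) > -22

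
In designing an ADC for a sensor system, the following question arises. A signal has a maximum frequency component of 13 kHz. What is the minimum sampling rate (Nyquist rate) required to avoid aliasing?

By the Nyquist-Shannon sampling theorem,
the minimum sampling rate (Nyquist rate) must be at least 2 * f_max.
Nyquist rate = 2 * 13 kHz = 26 kHz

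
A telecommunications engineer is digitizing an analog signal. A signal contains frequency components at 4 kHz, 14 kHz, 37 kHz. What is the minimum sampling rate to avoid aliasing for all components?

The highest frequency component is f_max = 37 kHz.
Nyquist rate = 2 * f_max = 2 * 37 kHz = 74 kHz.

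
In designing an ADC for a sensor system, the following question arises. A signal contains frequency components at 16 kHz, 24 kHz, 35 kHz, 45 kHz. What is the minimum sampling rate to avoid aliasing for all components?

The highest frequency component is f_max = 45 kHz.
Nyquist rate = 2 * f_max = 2 * 45 kHz = 90 kHz.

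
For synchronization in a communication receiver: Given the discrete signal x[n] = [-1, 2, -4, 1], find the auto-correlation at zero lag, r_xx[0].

The auto-correlation at zero lag r_xx[0] equals the signal energy.
r_xx[0] = sum of x[n]^2 = (-1)^2 + 2^2 + (-4)^2 + 1^2
= 1 + 4 + 16 + 1 = 22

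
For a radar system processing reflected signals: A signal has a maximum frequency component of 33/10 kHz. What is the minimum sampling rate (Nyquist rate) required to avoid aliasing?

By the Nyquist-Shannon sampling theorem,
the minimum sampling rate (Nyquist rate) must be at least 2 * f_max.
Nyquist rate = 2 * 33/10 kHz = 33/5 kHz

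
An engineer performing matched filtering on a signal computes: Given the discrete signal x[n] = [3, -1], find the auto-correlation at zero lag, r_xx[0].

The auto-correlation at zero lag r_xx[0] equals the signal energy.
r_xx[0] = sum of x[n]^2 = 3^2 + (-1)^2
= 9 + 1 = 10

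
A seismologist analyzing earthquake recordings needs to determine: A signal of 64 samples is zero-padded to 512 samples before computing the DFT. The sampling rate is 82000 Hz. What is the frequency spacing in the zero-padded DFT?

Original DFT: N = 64, resolution = f_s/N = 82000/64 = 5125/4 Hz
Zero-padded DFT: N = 512, resolution = f_s/N = 82000/512 = 5125/32 Hz
Zero-padding interpolates the spectrum (finer frequency grid)
but does NOT improve the true spectral resolution (ability to resolve close frequencies).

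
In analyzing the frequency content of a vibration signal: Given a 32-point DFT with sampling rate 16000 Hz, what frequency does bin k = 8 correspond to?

The frequency of DFT bin k is: f_k = k * f_s / N
f_8 = 8 * 16000 / 32 = 4000 Hz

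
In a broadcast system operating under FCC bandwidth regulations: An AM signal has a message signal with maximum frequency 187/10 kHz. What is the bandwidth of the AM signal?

In AM (double-sideband), the bandwidth is twice the message frequency.
BW = 2 * f_m = 2 * 187/10 kHz = 187/5 kHz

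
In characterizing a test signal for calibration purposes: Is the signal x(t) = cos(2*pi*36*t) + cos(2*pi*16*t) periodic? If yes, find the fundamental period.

f1 = 36 Hz, f2 = 16 Hz
Period T1 = 1/36, T2 = 1/16
Ratio T1/T2 = 16/36, which is rational.
The signal is periodic with fundamental period T = 1/GCD(36,16) = 1/4 s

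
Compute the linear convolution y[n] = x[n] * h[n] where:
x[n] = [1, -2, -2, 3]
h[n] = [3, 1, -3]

y[n] = sum_k x[k]*h[n-k]. Output length = len(x) + len(h) - 1 = 4 + 3 - 1 = 6.
y[0] = 1*3 = 3
y[1] = -2*3 + 1*1 = -5
y[2] = -2*3 + -2*1 + 1*-3 = -11
y[3] = 3*3 + -2*1 + -2*-3 = 13
y[4] = 3*1 + -2*-3 = 9
y[5] = 3*-3 = -9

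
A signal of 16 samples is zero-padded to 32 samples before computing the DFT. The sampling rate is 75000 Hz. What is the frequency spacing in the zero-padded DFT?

Original DFT: N = 16, resolution = f_s/N = 75000/16 = 9375/2 Hz
Zero-padded DFT: N = 32, resolution = f_s/N = 75000/32 = 9375/4 Hz
Zero-padding interpolates the spectrum (finer frequency grid)
but does NOT improve the true spectral resolution (ability to resolve close frequencies).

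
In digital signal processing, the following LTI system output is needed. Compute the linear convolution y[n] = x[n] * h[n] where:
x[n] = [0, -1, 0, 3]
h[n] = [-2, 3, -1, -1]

y[n] = sum_k x[k]*h[n-k]. Output length = len(x) + len(h) - 1 = 4 + 4 - 1 = 7.
y[0] = 0*-2 = 0
y[1] = -1*-2 + 0*3 = 2
y[2] = 0*-2 + -1*3 + 0*-1 = -3
y[3] = 3*-2 + 0*3 + -1*-1 + 0*-1 = -5
y[4] = 3*3 + 0*-1 + -1*-1 = 10
y[5] = 3*-1 + 0*-1 = -3
y[6] = 3*-1 = -3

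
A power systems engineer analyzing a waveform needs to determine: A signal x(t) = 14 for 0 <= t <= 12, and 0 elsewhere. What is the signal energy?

Energy = integral of |x(t)|^2 dt over the signal duration
= 14^2 * 12 = 196 * 12 = 2352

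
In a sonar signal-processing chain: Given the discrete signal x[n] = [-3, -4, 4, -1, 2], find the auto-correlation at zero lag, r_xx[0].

The auto-correlation at zero lag r_xx[0] equals the signal energy.
r_xx[0] = sum of x[n]^2 = (-3)^2 + (-4)^2 + 4^2 + (-1)^2 + 2^2
= 9 + 16 + 16 + 1 + 4 = 46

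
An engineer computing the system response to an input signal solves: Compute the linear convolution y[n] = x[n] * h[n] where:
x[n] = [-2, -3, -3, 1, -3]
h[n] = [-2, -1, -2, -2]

y[n] = sum_k x[k]*h[n-k]. Output length = len(x) + len(h) - 1 = 5 + 4 - 1 = 8.
y[0] = -2*-2 = 4
y[1] = -3*-2 + -2*-1 = 8
y[2] = -3*-2 + -3*-1 + -2*-2 = 13
y[3] = 1*-2 + -3*-1 + -3*-2 + -2*-2 = 11
y[4] = -3*-2 + 1*-1 + -3*-2 + -3*-2 = 17
y[5] = -3*-1 + 1*-2 + -3*-2 = 7
y[6] = -3*-2 + 1*-2 = 4
y[7] = -3*-2 = 6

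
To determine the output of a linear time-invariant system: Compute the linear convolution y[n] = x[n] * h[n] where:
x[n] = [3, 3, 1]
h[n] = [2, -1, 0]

y[n] = sum_k x[k]*h[n-k]. Output length = len(x) + len(h) - 1 = 3 + 3 - 1 = 5.
y[0] = 3*2 = 6
y[1] = 3*2 + 3*-1 = 3
y[2] = 1*2 + 3*-1 + 3*0 = -1
y[3] = 1*-1 + 3*0 = -1
y[4] = 1*0 = 0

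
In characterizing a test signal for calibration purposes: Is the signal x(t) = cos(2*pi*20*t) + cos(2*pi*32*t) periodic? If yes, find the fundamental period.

f1 = 20 Hz, f2 = 32 Hz
Period T1 = 1/20, T2 = 1/32
Ratio T1/T2 = 32/20, which is rational.
The signal is periodic with fundamental period T = 1/GCD(20,32) = 1/4 s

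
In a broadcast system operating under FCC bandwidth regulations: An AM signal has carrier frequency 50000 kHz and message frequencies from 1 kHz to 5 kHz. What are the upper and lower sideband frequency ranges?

Upper sideband (USB) = fc + [fm_low, fm_high] = 50000 + [1, 5] = [50001, 50005] kHz
Lower sideband (LSB) = fc - [fm_high, fm_low] = 50000 - [5, 1] = [49995, 49999] kHz
Total occupied spectrum: 49995 kHz to 50005 kHz (plus carrier at 50000 kHz)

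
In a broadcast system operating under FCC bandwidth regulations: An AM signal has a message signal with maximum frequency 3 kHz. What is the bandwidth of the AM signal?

In AM (double-sideband), the bandwidth is twice the message frequency.
BW = 2 * f_m = 2 * 3 kHz = 6 kHz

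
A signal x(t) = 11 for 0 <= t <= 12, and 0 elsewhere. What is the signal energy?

Energy = integral of |x(t)|^2 dt over the signal duration
= 11^2 * 12 = 121 * 12 = 1452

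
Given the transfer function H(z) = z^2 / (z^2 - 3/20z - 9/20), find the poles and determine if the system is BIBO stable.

Poles are roots of the denominator: z^2 - 3/20z - 9/20 = 0.
Quadratic formula: z = [-(-3/20) +/- sqrt((-3/20)^2 - 4*(-9/20))] / 2
Discriminant = 9/400 + 9/5 = 729/400; sqrt = 27/20.
z = (3/20 +/- 27/20) / 2 => z = 3/4 or z = -3/5.
|p1| = 3/4, |p2| = 3/5.
For BIBO stability, all poles must lie inside the unit circle (|p| < 1).
System is STABLE since both |p| < 1.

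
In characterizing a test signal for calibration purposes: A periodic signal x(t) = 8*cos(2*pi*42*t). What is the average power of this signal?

Average power of A*cos(wt) is A^2/2.
P = 8^2 / 2 = 64/2 = 32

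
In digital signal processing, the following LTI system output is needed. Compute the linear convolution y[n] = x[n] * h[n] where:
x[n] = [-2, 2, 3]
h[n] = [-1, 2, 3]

y[n] = sum_k x[k]*h[n-k]. Output length = len(x) + len(h) - 1 = 3 + 3 - 1 = 5.
y[0] = -2*-1 = 2
y[1] = 2*-1 + -2*2 = -6
y[2] = 3*-1 + 2*2 + -2*3 = -5
y[3] = 3*2 + 2*3 = 12
y[4] = 3*3 = 9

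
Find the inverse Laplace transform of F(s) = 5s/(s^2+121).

Standard pair: s/(s^2+w^2) <-> cos(wt)*u(t)
With k=5, w=11: f(t) = 5*cos(11t)*u(t)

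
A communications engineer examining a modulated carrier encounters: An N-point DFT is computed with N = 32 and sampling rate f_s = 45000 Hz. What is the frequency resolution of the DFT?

DFT frequency resolution = f_s / N
= 45000 / 32 = 5625/4 Hz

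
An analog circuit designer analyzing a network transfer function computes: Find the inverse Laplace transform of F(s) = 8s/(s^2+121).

Standard pair: s/(s^2+w^2) <-> cos(wt)*u(t)
With k=8, w=11: f(t) = 8*cos(11t)*u(t)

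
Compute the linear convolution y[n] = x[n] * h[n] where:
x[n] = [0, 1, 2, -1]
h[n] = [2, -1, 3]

y[n] = sum_k x[k]*h[n-k]. Output length = len(x) + len(h) - 1 = 4 + 3 - 1 = 6.
y[0] = 0*2 = 0
y[1] = 1*2 + 0*-1 = 2
y[2] = 2*2 + 1*-1 + 0*3 = 3
y[3] = -1*2 + 2*-1 + 1*3 = -1
y[4] = -1*-1 + 2*3 = 7
y[5] = -1*3 = -3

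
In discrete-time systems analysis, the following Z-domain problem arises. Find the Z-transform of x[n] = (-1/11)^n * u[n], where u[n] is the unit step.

The Z-transform of a^n * u[n] is z/(z-a) for |z| > |a|.
Here a = -1/11, so X(z) = z/(z - (-1/11)) = 11z/(11z + 1)
ROC: |z| > 1/11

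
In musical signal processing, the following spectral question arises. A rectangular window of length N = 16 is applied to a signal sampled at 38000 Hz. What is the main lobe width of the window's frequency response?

For a rectangular window of length N,
the main lobe width in frequency is 2*f_s/N.
= 2*38000/16 = 4750 Hz
This determines the minimum frequency separation for resolving two sinusoids.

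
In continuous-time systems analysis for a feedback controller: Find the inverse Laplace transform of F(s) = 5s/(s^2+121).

Standard pair: s/(s^2+w^2) <-> cos(wt)*u(t)
With k=5, w=11: f(t) = 5*cos(11t)*u(t)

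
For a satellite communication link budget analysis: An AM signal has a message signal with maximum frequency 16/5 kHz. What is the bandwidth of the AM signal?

In AM (double-sideband), the bandwidth is twice the message frequency.
BW = 2 * f_m = 2 * 16/5 kHz = 32/5 kHz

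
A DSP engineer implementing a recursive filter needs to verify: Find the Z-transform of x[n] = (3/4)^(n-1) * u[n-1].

Time-shifting property: if X(z) = Z{x[n]}, then Z{x[n-d]} = z^(-d) * X(z)
X(z) = z/(z - 3/4) for x[n] = (3/4)^n * u[n]
Z{x[n-1]} = z^(-1) * z/(z - 3/4) = 1/(z - 3/4)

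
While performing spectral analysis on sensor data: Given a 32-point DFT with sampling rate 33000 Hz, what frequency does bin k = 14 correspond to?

The frequency of DFT bin k is: f_k = k * f_s / N
f_14 = 14 * 33000 / 32 = 28875/2 Hz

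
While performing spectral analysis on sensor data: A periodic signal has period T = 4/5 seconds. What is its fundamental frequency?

The fundamental frequency is the reciprocal of the period.
f = 1/T = 1/(4/5) = 5/4 Hz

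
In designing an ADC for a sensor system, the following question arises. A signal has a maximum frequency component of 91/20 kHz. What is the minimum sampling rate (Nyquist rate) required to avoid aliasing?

By the Nyquist-Shannon sampling theorem,
the minimum sampling rate (Nyquist rate) must be at least 2 * f_max.
Nyquist rate = 2 * 91/20 kHz = 91/10 kHz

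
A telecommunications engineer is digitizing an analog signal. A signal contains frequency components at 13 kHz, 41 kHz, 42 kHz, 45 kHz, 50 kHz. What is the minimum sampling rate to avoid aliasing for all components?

The highest frequency component is f_max = 50 kHz.
Nyquist rate = 2 * f_max = 2 * 50 kHz = 100 kHz.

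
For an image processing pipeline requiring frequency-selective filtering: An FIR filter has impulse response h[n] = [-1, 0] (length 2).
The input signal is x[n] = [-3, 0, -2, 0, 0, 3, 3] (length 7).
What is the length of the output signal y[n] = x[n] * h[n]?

For linear convolution, the output length is:
len(y) = len(x) + len(h) - 1 = 7 + 2 - 1 = 8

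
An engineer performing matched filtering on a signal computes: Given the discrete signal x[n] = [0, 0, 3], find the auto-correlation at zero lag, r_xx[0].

The auto-correlation at zero lag r_xx[0] equals the signal energy.
r_xx[0] = sum of x[n]^2 = 0^2 + 0^2 + 3^2
= 0 + 0 + 9 = 9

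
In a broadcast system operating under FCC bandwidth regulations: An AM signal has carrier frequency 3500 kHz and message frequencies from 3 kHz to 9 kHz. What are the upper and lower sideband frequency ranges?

Upper sideband (USB) = fc + [fm_low, fm_high] = 3500 + [3, 9] = [3503, 3509] kHz
Lower sideband (LSB) = fc - [fm_high, fm_low] = 3500 - [9, 3] = [3491, 3497] kHz
Total occupied spectrum: 3491 kHz to 3509 kHz (plus carrier at 3500 kHz)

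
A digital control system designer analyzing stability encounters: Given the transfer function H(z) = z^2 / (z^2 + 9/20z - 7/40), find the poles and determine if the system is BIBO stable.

Poles are roots of the denominator: z^2 + 9/20z - 7/40 = 0.
Quadratic formula: z = [-(9/20) +/- sqrt((9/20)^2 - 4*(-7/40))] / 2
Discriminant = 81/400 + 7/10 = 361/400; sqrt = 19/20.
z = (-9/20 +/- 19/20) / 2 => z = 1/4 or z = -7/10.
|p1| = 1/4, |p2| = 7/10.
For BIBO stability, all poles must lie inside the unit circle (|p| < 1).
System is STABLE since both |p| < 1.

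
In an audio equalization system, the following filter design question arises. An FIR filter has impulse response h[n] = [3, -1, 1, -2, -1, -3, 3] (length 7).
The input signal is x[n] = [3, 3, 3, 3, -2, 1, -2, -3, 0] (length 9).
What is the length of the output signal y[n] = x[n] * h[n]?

For linear convolution, the output length is:
len(y) = len(x) + len(h) - 1 = 9 + 7 - 1 = 15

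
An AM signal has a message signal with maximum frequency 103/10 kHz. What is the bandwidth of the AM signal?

In AM (double-sideband), the bandwidth is twice the message frequency.
BW = 2 * f_m = 2 * 103/10 kHz = 103/5 kHz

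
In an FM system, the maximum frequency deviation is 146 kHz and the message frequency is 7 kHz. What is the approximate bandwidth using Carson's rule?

Carson's rule: BW = 2*(delta_f + f_m)
= 2*(146 + 7) kHz = 306 kHz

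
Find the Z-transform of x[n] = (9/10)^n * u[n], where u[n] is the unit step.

The Z-transform of a^n * u[n] is z/(z-a) for |z| > |a|.
Here a = 9/10, so X(z) = z/(z - (9/10)) = 10z/(10z - 9)
ROC: |z| > 9/10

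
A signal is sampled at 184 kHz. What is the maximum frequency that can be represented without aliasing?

The maximum frequency that can be represented without aliasing
is the Nyquist frequency: f_max = f_s / 2 = 184 kHz / 2 = 92 kHz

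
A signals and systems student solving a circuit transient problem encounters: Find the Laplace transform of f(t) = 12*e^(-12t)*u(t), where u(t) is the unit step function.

Standard Laplace transform pair:
e^(-at)*u(t) <-> 1/(s+a)
With a = 12: L{12*e^(-12t)*u(t)} = 12/(s+12), ROC: Re(s) > -12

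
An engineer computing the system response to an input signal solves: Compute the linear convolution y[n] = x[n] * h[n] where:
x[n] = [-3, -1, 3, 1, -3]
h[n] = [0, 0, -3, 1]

y[n] = sum_k x[k]*h[n-k]. Output length = len(x) + len(h) - 1 = 5 + 4 - 1 = 8.
y[0] = -3*0 = 0
y[1] = -1*0 + -3*0 = 0
y[2] = 3*0 + -1*0 + -3*-3 = 9
y[3] = 1*0 + 3*0 + -1*-3 + -3*1 = 0
y[4] = -3*0 + 1*0 + 3*-3 + -1*1 = -10
y[5] = -3*0 + 1*-3 + 3*1 = 0
y[6] = -3*-3 + 1*1 = 10
y[7] = -3*1 = -3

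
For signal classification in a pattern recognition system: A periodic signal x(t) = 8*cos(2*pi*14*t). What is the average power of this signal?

Average power of A*cos(wt) is A^2/2.
P = 8^2 / 2 = 64/2 = 32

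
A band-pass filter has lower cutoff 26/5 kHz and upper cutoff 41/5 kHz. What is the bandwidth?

Bandwidth = f_high - f_low
= 41/5 kHz - 26/5 kHz = 3 kHz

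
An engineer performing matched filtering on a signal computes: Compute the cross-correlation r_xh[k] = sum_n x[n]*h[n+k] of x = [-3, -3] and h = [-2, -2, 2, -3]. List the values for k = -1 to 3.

Both sequences indexed from 0 and zero outside their support.
Lags with overlap: k = -1 to 3.
  r_xh[-1] = x[1]*h[0] = 6
  r_xh[0] = x[0]*h[0] + x[1]*h[1] = 12
  r_xh[1] = x[0]*h[1] + x[1]*h[2] = 0
  r_xh[2] = x[0]*h[2] + x[1]*h[3] = 3
  r_xh[3] = x[0]*h[3] = 9
r_xh = [6, 12, 0, 3, 9] (for k = -1, ..., 3)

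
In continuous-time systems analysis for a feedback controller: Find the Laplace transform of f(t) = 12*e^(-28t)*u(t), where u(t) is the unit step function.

Standard Laplace transform pair:
e^(-at)*u(t) <-> 1/(s+a)
With a = 28: L{12*e^(-28t)*u(t)} = 12/(s+28), ROC: Re(s) > -28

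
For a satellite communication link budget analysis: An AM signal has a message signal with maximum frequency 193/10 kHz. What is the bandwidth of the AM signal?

In AM (double-sideband), the bandwidth is twice the message frequency.
BW = 2 * f_m = 2 * 193/10 kHz = 193/5 kHz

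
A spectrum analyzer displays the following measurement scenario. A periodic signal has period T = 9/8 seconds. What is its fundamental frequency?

The fundamental frequency is the reciprocal of the period.
f = 1/T = 1/(9/8) = 8/9 Hz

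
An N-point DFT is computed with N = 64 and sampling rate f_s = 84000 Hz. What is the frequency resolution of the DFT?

DFT frequency resolution = f_s / N
= 84000 / 64 = 2625/2 Hz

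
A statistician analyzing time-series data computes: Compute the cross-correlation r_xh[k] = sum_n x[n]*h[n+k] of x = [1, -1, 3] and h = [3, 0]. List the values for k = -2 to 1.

Both sequences indexed from 0 and zero outside their support.
Lags with overlap: k = -2 to 1.
  r_xh[-2] = x[2]*h[0] = 9
  r_xh[-1] = x[1]*h[0] + x[2]*h[1] = -3
  r_xh[0] = x[0]*h[0] + x[1]*h[1] = 3
  r_xh[1] = x[0]*h[1] = 0
r_xh = [9, -3, 3, 0] (for k = -2, ..., 1)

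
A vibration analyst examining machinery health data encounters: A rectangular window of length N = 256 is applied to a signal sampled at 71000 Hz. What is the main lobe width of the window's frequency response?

For a rectangular window of length N,
the main lobe width in frequency is 2*f_s/N.
= 2*71000/256 = 8875/16 Hz
This determines the minimum frequency separation for resolving two sinusoids.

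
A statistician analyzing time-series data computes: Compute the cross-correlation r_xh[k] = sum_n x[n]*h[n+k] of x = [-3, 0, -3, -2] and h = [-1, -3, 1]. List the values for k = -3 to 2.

Both sequences indexed from 0 and zero outside their support.
Lags with overlap: k = -3 to 2.
  r_xh[-3] = x[3]*h[0] = 2
  r_xh[-2] = x[2]*h[0] + x[3]*h[1] = 9
  r_xh[-1] = x[1]*h[0] + x[2]*h[1] + x[3]*h[2] = 7
  r_xh[0] = x[0]*h[0] + x[1]*h[1] + x[2]*h[2] = 0
  r_xh[1] = x[0]*h[1] + x[1]*h[2] = 9
  r_xh[2] = x[0]*h[2] = -3
r_xh = [2, 9, 7, 0, 9, -3] (for k = -3, ..., 2)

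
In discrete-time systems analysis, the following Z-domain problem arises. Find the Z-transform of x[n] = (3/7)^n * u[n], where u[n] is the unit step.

The Z-transform of a^n * u[n] is z/(z-a) for |z| > |a|.
Here a = 3/7, so X(z) = z/(z - (3/7)) = 7z/(7z - 3)
ROC: |z| > 3/7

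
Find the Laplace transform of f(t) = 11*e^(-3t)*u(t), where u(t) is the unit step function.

Standard Laplace transform pair:
e^(-at)*u(t) <-> 1/(s+a)
With a = 3: L{11*e^(-3t)*u(t)} = 11/(s+3), ROC: Re(s) > -3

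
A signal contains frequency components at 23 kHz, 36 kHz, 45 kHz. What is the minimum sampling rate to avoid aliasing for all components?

The highest frequency component is f_max = 45 kHz.
Nyquist rate = 2 * f_max = 2 * 45 kHz = 90 kHz.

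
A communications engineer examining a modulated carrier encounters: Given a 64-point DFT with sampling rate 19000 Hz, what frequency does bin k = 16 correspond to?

The frequency of DFT bin k is: f_k = k * f_s / N
f_16 = 16 * 19000 / 64 = 4750 Hz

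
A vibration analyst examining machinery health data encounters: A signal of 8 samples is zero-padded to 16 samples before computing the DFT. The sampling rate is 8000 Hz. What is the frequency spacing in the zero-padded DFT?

Original DFT: N = 8, resolution = f_s/N = 8000/8 = 1000 Hz
Zero-padded DFT: N = 16, resolution = f_s/N = 8000/16 = 500 Hz
Zero-padding interpolates the spectrum (finer frequency grid)
but does NOT improve the true spectral resolution (ability to resolve close frequencies).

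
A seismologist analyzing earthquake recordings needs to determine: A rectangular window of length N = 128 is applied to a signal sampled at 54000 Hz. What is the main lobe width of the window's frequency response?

For a rectangular window of length N,
the main lobe width in frequency is 2*f_s/N.
= 2*54000/128 = 3375/4 Hz
This determines the minimum frequency separation for resolving two sinusoids.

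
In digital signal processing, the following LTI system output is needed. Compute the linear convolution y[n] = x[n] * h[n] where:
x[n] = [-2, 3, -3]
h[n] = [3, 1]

y[n] = sum_k x[k]*h[n-k]. Output length = len(x) + len(h) - 1 = 3 + 2 - 1 = 4.
y[0] = -2*3 = -6
y[1] = 3*3 + -2*1 = 7
y[2] = -3*3 + 3*1 = -6
y[3] = -3*1 = -3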